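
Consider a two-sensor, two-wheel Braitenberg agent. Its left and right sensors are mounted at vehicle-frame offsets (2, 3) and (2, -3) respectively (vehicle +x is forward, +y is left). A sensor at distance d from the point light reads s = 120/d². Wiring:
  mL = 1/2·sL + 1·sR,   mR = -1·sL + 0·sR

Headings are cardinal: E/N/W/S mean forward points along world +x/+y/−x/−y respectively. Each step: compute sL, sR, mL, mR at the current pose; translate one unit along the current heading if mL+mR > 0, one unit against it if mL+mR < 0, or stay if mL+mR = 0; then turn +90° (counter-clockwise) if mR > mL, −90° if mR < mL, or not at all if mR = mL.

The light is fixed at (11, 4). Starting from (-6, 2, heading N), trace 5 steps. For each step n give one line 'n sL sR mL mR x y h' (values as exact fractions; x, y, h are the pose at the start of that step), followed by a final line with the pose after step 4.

n=0: pose=(-6,2,N); sL=3/10, sR=30/49; mL=747/980, mR=-3/10; mL+mR=453/980 → advance +1; mR−mL=-1041/980 → turn -1·90°
n=1: pose=(-6,3,E); sL=120/229, sR=120/241; mL=41940/55189, mR=-120/229; mL+mR=13020/55189 → advance +1; mR−mL=-70860/55189 → turn -1·90°
n=2: pose=(-5,3,S); sL=60/89, sR=12/37; mL=2178/3293, mR=-60/89; mL+mR=-42/3293 → advance -1; mR−mL=-4398/3293 → turn -1·90°
n=3: pose=(-5,4,W); sL=40/111, sR=40/111; mL=20/37, mR=-40/111; mL+mR=20/111 → advance +1; mR−mL=-100/111 → turn -1·90°
n=4: pose=(-6,4,N); sL=30/101, sR=3/5; mL=378/505, mR=-30/101; mL+mR=228/505 → advance +1; mR−mL=-528/505 → turn -1·90°

0 3/10 30/49 747/980 -3/10 -6 2 N
1 120/229 120/241 41940/55189 -120/229 -6 3 E
2 60/89 12/37 2178/3293 -60/89 -5 3 S
3 40/111 40/111 20/37 -40/111 -5 4 W
4 30/101 3/5 378/505 -30/101 -6 4 N
final -6 5 E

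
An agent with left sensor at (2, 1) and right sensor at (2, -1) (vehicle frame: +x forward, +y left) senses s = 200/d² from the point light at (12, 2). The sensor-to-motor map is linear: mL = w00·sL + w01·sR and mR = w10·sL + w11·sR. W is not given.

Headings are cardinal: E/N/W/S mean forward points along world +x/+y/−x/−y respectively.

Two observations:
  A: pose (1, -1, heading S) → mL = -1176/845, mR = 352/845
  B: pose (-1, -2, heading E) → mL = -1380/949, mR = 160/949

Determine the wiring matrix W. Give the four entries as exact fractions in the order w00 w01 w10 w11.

-1/2 -1/2 1 -1

obs A: pose=(1,-1,S) → sL=8/5, sR=200/169, mL=-1176/845, mR=352/845
obs B: pose=(-1,-2,E) → sL=20/13, sR=100/73, mL=-1380/949, mR=160/949
sensor matrix S = [[8/5, 200/169], [20/13, 100/73]]; det S = 59520/160381
solve [mL_A; mL_B] = S·[w00; w01] and [mR_A; mR_B] = S·[w10; w11]:
  w00 = -1/2, w01 = -1/2, w10 = 1, w11 = -1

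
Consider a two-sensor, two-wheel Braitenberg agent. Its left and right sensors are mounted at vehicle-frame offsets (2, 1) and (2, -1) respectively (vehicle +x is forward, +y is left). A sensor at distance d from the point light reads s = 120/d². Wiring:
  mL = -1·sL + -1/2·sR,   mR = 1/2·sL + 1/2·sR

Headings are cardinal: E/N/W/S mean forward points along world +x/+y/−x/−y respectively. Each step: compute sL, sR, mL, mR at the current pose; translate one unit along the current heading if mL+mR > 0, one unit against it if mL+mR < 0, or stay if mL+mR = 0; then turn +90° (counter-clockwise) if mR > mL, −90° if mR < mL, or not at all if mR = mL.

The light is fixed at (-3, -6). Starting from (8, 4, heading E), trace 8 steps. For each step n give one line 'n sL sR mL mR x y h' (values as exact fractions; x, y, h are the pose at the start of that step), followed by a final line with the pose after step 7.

0 12/29 12/25 -474/725 324/725 8 4 E
1 8/15 24/53 -604/795 392/795 7 4 N
2 15/16 30/41 -855/656 1095/1312 7 3 W
3 120/193 120/149 -29460/28757 20520/28757 8 3 S
4 12/29 12/25 -474/725 324/725 8 4 E
5 8/15 24/53 -604/795 392/795 7 4 N
6 15/16 30/41 -855/656 1095/1312 7 3 W
7 120/193 120/149 -29460/28757 20520/28757 8 3 S
final 8 4 E

n=0: pose=(8,4,E); sL=12/29, sR=12/25; mL=-474/725, mR=324/725; mL+mR=-6/29 → advance -1; mR−mL=798/725 → turn +1·90°
n=1: pose=(7,4,N); sL=8/15, sR=24/53; mL=-604/795, mR=392/795; mL+mR=-4/15 → advance -1; mR−mL=332/265 → turn +1·90°
n=2: pose=(7,3,W); sL=15/16, sR=30/41; mL=-855/656, mR=1095/1312; mL+mR=-15/32 → advance -1; mR−mL=2805/1312 → turn +1·90°
n=3: pose=(8,3,S); sL=120/193, sR=120/149; mL=-29460/28757, mR=20520/28757; mL+mR=-60/193 → advance -1; mR−mL=49980/28757 → turn +1·90°
n=4: pose=(8,4,E); sL=12/29, sR=12/25; mL=-474/725, mR=324/725; mL+mR=-6/29 → advance -1; mR−mL=798/725 → turn +1·90°
n=5: pose=(7,4,N); sL=8/15, sR=24/53; mL=-604/795, mR=392/795; mL+mR=-4/15 → advance -1; mR−mL=332/265 → turn +1·90°
n=6: pose=(7,3,W); sL=15/16, sR=30/41; mL=-855/656, mR=1095/1312; mL+mR=-15/32 → advance -1; mR−mL=2805/1312 → turn +1·90°
n=7: pose=(8,3,S); sL=120/193, sR=120/149; mL=-29460/28757, mR=20520/28757; mL+mR=-60/193 → advance -1; mR−mL=49980/28757 → turn +1·90°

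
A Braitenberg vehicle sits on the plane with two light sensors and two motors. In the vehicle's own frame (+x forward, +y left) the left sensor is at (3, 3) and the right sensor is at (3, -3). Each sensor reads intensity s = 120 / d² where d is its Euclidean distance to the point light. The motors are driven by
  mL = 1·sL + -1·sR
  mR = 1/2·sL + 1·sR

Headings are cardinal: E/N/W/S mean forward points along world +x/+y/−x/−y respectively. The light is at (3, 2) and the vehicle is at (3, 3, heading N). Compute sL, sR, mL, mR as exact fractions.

24/5 24/5 0 36/5

left sensor world pos  = (0, 6); dL² = 25
right sensor world pos = (6, 6); dR² = 25
sL = 120/25 = 24/5
sR = 120/25 = 24/5
mL = 1·sL + -1·sR = 0
mR = 1/2·sL + 1·sR = 36/5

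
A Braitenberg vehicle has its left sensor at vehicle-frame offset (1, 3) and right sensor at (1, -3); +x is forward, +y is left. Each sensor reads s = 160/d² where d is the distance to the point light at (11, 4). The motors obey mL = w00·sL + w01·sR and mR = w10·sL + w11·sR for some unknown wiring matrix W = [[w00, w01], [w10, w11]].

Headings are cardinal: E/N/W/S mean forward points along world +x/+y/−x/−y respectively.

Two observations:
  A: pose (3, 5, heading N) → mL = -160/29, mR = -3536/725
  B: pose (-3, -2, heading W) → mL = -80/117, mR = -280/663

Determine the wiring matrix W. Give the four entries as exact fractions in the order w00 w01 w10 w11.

0 -1 1/2 -1

obs A: pose=(3,5,N) → sL=32/25, sR=160/29, mL=-160/29, mR=-3536/725
obs B: pose=(-3,-2,W) → sL=80/153, sR=80/117, mL=-80/117, mR=-280/663
sensor matrix S = [[32/25, 160/29], [80/153, 80/117]]; det S = -579584/288405
solve [mL_A; mL_B] = S·[w00; w01] and [mR_A; mR_B] = S·[w10; w11]:
  w00 = 0, w01 = -1, w10 = 1/2, w11 = -1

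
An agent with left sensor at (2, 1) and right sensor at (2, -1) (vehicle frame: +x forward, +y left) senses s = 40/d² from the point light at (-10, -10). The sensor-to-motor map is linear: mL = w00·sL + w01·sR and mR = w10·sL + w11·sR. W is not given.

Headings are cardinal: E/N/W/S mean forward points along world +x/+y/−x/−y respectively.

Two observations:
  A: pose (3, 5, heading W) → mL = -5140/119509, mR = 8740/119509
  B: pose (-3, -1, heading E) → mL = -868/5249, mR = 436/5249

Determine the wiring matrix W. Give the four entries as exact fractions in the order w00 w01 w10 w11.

1/2 -1 1 -1/2

obs A: pose=(3,5,W) → sL=40/317, sR=40/377, mL=-5140/119509, mR=8740/119509
obs B: pose=(-3,-1,E) → sL=40/181, sR=8/29, mL=-868/5249, mR=436/5249
sensor matrix S = [[40/317, 40/377], [40/181, 8/29]]; det S = 245760/21631129
solve [mL_A; mL_B] = S·[w00; w01] and [mR_A; mR_B] = S·[w10; w11]:
  w00 = 1/2, w01 = -1, w10 = 1, w11 = -1/2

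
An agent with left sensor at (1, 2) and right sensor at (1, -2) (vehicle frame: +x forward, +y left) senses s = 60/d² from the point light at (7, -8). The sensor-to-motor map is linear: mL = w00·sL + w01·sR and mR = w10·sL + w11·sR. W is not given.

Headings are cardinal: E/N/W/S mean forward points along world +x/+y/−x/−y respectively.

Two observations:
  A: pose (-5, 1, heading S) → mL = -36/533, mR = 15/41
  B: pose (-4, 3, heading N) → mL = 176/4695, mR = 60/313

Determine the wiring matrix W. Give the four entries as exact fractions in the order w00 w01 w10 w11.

obs A: pose=(-5,1,S) → sL=15/41, sR=3/13, mL=-36/533, mR=15/41
obs B: pose=(-4,3,N) → sL=60/313, sR=4/15, mL=176/4695, mR=60/313
sensor matrix S = [[15/41, 3/13], [60/313, 4/15]]; det S = 8896/166829
solve [mL_A; mL_B] = S·[w00; w01] and [mR_A; mR_B] = S·[w10; w11]:
  w00 = -1/2, w01 = 1/2, w10 = 1, w11 = 0

-1/2 1/2 1 0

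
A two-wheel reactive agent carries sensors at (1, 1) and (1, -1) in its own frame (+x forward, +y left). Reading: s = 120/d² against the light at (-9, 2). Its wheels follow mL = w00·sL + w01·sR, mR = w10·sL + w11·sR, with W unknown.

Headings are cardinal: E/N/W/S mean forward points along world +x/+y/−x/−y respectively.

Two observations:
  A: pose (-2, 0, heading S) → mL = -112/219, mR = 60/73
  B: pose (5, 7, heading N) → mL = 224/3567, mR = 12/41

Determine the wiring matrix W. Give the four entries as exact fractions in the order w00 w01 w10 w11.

obs A: pose=(-2,0,S) → sL=120/73, sR=8/3, mL=-112/219, mR=60/73
obs B: pose=(5,7,N) → sL=24/41, sR=40/87, mL=224/3567, mR=12/41
sensor matrix S = [[120/73, 8/3], [24/41, 40/87]]; det S = -69888/86797
solve [mL_A; mL_B] = S·[w00; w01] and [mR_A; mR_B] = S·[w10; w11]:
  w00 = 1/2, w01 = -1/2, w10 = 1/2, w11 = 0

1/2 -1/2 1/2 0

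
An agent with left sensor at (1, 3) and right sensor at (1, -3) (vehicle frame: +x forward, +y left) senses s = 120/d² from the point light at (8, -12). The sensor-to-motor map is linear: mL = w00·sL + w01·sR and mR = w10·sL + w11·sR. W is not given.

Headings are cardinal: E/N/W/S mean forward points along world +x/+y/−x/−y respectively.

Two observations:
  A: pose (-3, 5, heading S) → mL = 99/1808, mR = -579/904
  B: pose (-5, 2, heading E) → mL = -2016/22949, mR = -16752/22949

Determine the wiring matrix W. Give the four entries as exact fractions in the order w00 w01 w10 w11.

obs A: pose=(-3,5,S) → sL=3/8, sR=30/113, mL=99/1808, mR=-579/904
obs B: pose=(-5,2,E) → sL=120/433, sR=24/53, mL=-2016/22949, mR=-16752/22949
sensor matrix S = [[3/8, 30/113], [120/433, 24/53]]; det S = 249561/2593237
solve [mL_A; mL_B] = S·[w00; w01] and [mR_A; mR_B] = S·[w10; w11]:
  w00 = 1/2, w01 = -1/2, w10 = -1, w11 = -1

1/2 -1/2 -1 -1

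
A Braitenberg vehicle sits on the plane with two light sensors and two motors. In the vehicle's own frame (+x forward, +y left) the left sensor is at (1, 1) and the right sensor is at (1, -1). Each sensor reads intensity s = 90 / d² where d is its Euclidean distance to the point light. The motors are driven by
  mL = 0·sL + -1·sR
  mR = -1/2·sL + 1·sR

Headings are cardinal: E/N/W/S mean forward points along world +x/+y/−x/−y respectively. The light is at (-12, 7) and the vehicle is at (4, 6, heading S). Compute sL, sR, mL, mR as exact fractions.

90/293 90/229 -90/229 16065/67097

left sensor world pos  = (5, 5); dL² = 293
right sensor world pos = (3, 5); dR² = 229
sL = 90/293 = 90/293
sR = 90/229 = 90/229
mL = 0·sL + -1·sR = -90/229
mR = -1/2·sL + 1·sR = 16065/67097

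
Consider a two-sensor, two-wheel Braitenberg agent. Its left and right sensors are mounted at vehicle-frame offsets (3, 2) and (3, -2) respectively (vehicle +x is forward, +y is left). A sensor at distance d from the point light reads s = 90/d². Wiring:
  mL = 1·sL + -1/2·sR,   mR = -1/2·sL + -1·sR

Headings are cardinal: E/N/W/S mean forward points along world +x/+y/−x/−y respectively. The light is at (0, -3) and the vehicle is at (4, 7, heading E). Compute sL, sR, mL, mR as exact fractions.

left sensor world pos  = (7, 9); dL² = 193
right sensor world pos = (7, 5); dR² = 113
sL = 90/193 = 90/193
sR = 90/113 = 90/113
mL = 1·sL + -1/2·sR = 1485/21809
mR = -1/2·sL + -1·sR = -22455/21809

90/193 90/113 1485/21809 -22455/21809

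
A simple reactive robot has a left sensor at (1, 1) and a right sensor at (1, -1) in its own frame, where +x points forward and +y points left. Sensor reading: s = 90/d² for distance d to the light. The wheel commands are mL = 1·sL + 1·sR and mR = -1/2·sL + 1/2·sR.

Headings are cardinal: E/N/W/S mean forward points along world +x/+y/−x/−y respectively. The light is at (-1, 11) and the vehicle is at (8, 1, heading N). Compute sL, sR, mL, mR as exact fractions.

18/29 90/181 5868/5249 -324/5249

left sensor world pos  = (7, 2); dL² = 145
right sensor world pos = (9, 2); dR² = 181
sL = 90/145 = 18/29
sR = 90/181 = 90/181
mL = 1·sL + 1·sR = 5868/5249
mR = -1/2·sL + 1/2·sR = -324/5249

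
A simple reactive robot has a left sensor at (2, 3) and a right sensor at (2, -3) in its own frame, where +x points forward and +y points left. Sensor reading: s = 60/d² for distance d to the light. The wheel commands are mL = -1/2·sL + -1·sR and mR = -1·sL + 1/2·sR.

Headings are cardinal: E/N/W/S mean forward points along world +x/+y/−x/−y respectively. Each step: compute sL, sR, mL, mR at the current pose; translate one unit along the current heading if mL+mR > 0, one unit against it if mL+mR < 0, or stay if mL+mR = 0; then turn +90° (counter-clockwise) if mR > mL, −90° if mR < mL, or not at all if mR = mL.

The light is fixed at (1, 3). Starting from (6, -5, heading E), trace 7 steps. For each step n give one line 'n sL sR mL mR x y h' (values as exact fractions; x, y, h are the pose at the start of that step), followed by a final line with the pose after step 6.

0 30/37 6/17 -477/629 -399/629 6 -5 E
1 60/37 12/17 -954/629 -798/629 5 -5 N
2 15/37 3/2 -63/37 51/148 5 -6 W
3 12/37 12/25 -594/925 -78/925 6 -6 S
4 30/37 6/17 -477/629 -399/629 6 -5 E
5 60/37 12/17 -954/629 -798/629 5 -5 N
6 15/37 3/2 -63/37 51/148 5 -6 W
final 6 -6 S

n=0: pose=(6,-5,E); sL=30/37, sR=6/17; mL=-477/629, mR=-399/629; mL+mR=-876/629 → advance -1; mR−mL=78/629 → turn +1·90°
n=1: pose=(5,-5,N); sL=60/37, sR=12/17; mL=-954/629, mR=-798/629; mL+mR=-1752/629 → advance -1; mR−mL=156/629 → turn +1·90°
n=2: pose=(5,-6,W); sL=15/37, sR=3/2; mL=-63/37, mR=51/148; mL+mR=-201/148 → advance -1; mR−mL=303/148 → turn +1·90°
n=3: pose=(6,-6,S); sL=12/37, sR=12/25; mL=-594/925, mR=-78/925; mL+mR=-672/925 → advance -1; mR−mL=516/925 → turn +1·90°
n=4: pose=(6,-5,E); sL=30/37, sR=6/17; mL=-477/629, mR=-399/629; mL+mR=-876/629 → advance -1; mR−mL=78/629 → turn +1·90°
n=5: pose=(5,-5,N); sL=60/37, sR=12/17; mL=-954/629, mR=-798/629; mL+mR=-1752/629 → advance -1; mR−mL=156/629 → turn +1·90°
n=6: pose=(5,-6,W); sL=15/37, sR=3/2; mL=-63/37, mR=51/148; mL+mR=-201/148 → advance -1; mR−mL=303/148 → turn +1·90°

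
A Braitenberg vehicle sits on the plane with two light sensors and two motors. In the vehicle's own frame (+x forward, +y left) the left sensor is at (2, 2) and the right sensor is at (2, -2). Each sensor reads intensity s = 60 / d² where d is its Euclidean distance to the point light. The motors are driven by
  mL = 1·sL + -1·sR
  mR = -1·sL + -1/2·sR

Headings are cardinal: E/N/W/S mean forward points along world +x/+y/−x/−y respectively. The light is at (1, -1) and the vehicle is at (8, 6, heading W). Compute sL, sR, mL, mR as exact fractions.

6/5 30/53 168/265 -393/265

left sensor world pos  = (6, 4); dL² = 50
right sensor world pos = (6, 8); dR² = 106
sL = 60/50 = 6/5
sR = 60/106 = 30/53
mL = 1·sL + -1·sR = 168/265
mR = -1·sL + -1/2·sR = -393/265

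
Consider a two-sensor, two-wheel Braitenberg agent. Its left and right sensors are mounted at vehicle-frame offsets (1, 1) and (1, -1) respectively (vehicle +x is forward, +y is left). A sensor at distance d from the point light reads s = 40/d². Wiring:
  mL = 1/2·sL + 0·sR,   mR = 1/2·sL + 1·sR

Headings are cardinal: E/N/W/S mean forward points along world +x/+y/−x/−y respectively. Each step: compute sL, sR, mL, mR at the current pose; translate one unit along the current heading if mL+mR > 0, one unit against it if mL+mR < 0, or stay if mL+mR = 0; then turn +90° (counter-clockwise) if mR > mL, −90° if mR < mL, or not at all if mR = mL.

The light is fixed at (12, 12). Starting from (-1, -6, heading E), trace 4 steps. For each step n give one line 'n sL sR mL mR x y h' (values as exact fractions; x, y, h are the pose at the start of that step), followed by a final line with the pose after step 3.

0 40/433 8/101 20/433 5484/43733 -1 -6 E
1 20/229 4/41 10/229 1326/9389 0 -6 N
2 40/493 8/85 20/493 332/2465 0 -5 W
3 10/117 1/13 5/117 14/117 -1 -5 S
final -1 -6 E

n=0: pose=(-1,-6,E); sL=40/433, sR=8/101; mL=20/433, mR=5484/43733; mL+mR=7504/43733 → advance +1; mR−mL=8/101 → turn +1·90°
n=1: pose=(0,-6,N); sL=20/229, sR=4/41; mL=10/229, mR=1326/9389; mL+mR=1736/9389 → advance +1; mR−mL=4/41 → turn +1·90°
n=2: pose=(0,-5,W); sL=40/493, sR=8/85; mL=20/493, mR=332/2465; mL+mR=432/2465 → advance +1; mR−mL=8/85 → turn +1·90°
n=3: pose=(-1,-5,S); sL=10/117, sR=1/13; mL=5/117, mR=14/117; mL+mR=19/117 → advance +1; mR−mL=1/13 → turn +1·90°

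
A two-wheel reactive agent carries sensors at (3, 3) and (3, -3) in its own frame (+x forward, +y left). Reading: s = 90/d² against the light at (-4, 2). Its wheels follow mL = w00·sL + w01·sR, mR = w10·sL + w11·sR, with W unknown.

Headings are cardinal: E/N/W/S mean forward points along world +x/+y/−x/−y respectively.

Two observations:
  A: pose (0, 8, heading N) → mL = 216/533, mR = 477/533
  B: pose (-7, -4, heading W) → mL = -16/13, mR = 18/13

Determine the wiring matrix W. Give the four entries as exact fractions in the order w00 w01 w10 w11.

1 -1 1/2 1/2

obs A: pose=(0,8,N) → sL=45/41, sR=9/13, mL=216/533, mR=477/533
obs B: pose=(-7,-4,W) → sL=10/13, sR=2, mL=-16/13, mR=18/13
sensor matrix S = [[45/41, 9/13], [10/13, 2]]; det S = 11520/6929
solve [mL_A; mL_B] = S·[w00; w01] and [mR_A; mR_B] = S·[w10; w11]:
  w00 = 1, w01 = -1, w10 = 1/2, w11 = 1/2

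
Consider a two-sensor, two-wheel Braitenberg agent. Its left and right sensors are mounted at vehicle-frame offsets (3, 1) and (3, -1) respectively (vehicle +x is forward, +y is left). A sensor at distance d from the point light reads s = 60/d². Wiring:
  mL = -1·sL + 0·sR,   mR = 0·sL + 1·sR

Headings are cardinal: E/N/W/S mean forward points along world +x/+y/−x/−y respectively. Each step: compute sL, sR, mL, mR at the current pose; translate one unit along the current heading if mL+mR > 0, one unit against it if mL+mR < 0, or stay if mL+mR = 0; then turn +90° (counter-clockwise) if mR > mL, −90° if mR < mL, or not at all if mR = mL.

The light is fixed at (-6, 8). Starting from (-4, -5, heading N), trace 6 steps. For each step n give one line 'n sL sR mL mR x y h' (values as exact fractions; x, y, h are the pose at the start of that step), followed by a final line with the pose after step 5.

0 60/101 60/109 -60/101 60/109 -4 -5 N
1 30/113 6/17 -30/113 6/17 -4 -6 W
2 60/293 60/289 -60/293 60/289 -5 -6 S
3 15/53 15/68 -15/53 15/68 -5 -7 E
4 12/29 12/29 -12/29 12/29 -6 -7 N
5 12/53 12/41 -12/53 12/41 -6 -7 W
final -7 -7 S

n=0: pose=(-4,-5,N); sL=60/101, sR=60/109; mL=-60/101, mR=60/109; mL+mR=-480/11009 → advance -1; mR−mL=12600/11009 → turn +1·90°
n=1: pose=(-4,-6,W); sL=30/113, sR=6/17; mL=-30/113, mR=6/17; mL+mR=168/1921 → advance +1; mR−mL=1188/1921 → turn +1·90°
n=2: pose=(-5,-6,S); sL=60/293, sR=60/289; mL=-60/293, mR=60/289; mL+mR=240/84677 → advance +1; mR−mL=34920/84677 → turn +1·90°
n=3: pose=(-5,-7,E); sL=15/53, sR=15/68; mL=-15/53, mR=15/68; mL+mR=-225/3604 → advance -1; mR−mL=1815/3604 → turn +1·90°
n=4: pose=(-6,-7,N); sL=12/29, sR=12/29; mL=-12/29, mR=12/29; mL+mR=0 → advance +0; mR−mL=24/29 → turn +1·90°
n=5: pose=(-6,-7,W); sL=12/53, sR=12/41; mL=-12/53, mR=12/41; mL+mR=144/2173 → advance +1; mR−mL=1128/2173 → turn +1·90°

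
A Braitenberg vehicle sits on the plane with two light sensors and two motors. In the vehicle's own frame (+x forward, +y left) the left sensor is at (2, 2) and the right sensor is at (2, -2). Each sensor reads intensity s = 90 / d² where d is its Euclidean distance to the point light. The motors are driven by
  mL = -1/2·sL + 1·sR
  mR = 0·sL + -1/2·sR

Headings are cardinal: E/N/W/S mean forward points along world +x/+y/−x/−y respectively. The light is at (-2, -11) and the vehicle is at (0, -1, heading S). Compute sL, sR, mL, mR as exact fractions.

9/8 45/32 27/32 -45/64

left sensor world pos  = (2, -3); dL² = 80
right sensor world pos = (-2, -3); dR² = 64
sL = 90/80 = 9/8
sR = 90/64 = 45/32
mL = -1/2·sL + 1·sR = 27/32
mR = 0·sL + -1/2·sR = -45/64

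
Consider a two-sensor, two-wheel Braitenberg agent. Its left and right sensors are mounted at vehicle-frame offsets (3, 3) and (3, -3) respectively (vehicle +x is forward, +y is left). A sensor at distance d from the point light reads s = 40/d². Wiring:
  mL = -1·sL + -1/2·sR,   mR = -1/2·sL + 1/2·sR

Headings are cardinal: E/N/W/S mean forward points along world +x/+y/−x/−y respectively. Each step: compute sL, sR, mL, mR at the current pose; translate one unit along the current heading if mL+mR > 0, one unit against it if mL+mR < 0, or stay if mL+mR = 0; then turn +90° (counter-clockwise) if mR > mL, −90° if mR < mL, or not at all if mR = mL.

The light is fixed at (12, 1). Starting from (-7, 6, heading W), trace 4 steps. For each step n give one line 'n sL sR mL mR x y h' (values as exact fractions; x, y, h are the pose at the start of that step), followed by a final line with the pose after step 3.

n=0: pose=(-7,6,W); sL=5/61, sR=10/137; mL=-990/8357, mR=-75/16714; mL+mR=-15/122 → advance -1; mR−mL=1905/16714 → turn +1·90°
n=1: pose=(-6,6,S); sL=40/229, sR=8/89; mL=-4476/20381, mR=-864/20381; mL+mR=-60/229 → advance -1; mR−mL=3612/20381 → turn +1·90°
n=2: pose=(-6,7,E); sL=20/153, sR=20/117; mL=-430/1989, mR=40/1989; mL+mR=-10/51 → advance -1; mR−mL=470/1989 → turn +1·90°
n=3: pose=(-7,7,N); sL=8/113, sR=40/337; mL=-4956/38081, mR=912/38081; mL+mR=-12/113 → advance -1; mR−mL=5868/38081 → turn +1·90°

0 5/61 10/137 -990/8357 -75/16714 -7 6 W
1 40/229 8/89 -4476/20381 -864/20381 -6 6 S
2 20/153 20/117 -430/1989 40/1989 -6 7 E
3 8/113 40/337 -4956/38081 912/38081 -7 7 N
final -7 6 W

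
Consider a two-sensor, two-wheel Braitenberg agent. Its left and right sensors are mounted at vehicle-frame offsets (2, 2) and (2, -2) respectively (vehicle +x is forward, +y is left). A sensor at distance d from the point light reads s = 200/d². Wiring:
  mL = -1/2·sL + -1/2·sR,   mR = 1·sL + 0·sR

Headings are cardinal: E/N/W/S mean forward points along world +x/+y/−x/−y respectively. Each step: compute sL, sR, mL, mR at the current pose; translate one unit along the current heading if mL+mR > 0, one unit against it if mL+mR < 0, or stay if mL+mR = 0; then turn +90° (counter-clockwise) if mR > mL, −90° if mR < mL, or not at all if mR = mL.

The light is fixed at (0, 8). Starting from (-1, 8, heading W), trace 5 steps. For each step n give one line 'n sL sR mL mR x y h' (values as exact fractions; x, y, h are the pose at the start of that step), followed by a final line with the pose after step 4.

0 200/13 200/13 -200/13 200/13 -1 8 W
1 40 200/13 -360/13 40 -1 8 S
2 100 20 -60 100 -1 7 E
3 40 40 -40 40 0 7 N
4 200/13 40 -360/13 200/13 0 7 W
final 1 7 S

n=0: pose=(-1,8,W); sL=200/13, sR=200/13; mL=-200/13, mR=200/13; mL+mR=0 → advance +0; mR−mL=400/13 → turn +1·90°
n=1: pose=(-1,8,S); sL=40, sR=200/13; mL=-360/13, mR=40; mL+mR=160/13 → advance +1; mR−mL=880/13 → turn +1·90°
n=2: pose=(-1,7,E); sL=100, sR=20; mL=-60, mR=100; mL+mR=40 → advance +1; mR−mL=160 → turn +1·90°
n=3: pose=(0,7,N); sL=40, sR=40; mL=-40, mR=40; mL+mR=0 → advance +0; mR−mL=80 → turn +1·90°
n=4: pose=(0,7,W); sL=200/13, sR=40; mL=-360/13, mR=200/13; mL+mR=-160/13 → advance -1; mR−mL=560/13 → turn +1·90°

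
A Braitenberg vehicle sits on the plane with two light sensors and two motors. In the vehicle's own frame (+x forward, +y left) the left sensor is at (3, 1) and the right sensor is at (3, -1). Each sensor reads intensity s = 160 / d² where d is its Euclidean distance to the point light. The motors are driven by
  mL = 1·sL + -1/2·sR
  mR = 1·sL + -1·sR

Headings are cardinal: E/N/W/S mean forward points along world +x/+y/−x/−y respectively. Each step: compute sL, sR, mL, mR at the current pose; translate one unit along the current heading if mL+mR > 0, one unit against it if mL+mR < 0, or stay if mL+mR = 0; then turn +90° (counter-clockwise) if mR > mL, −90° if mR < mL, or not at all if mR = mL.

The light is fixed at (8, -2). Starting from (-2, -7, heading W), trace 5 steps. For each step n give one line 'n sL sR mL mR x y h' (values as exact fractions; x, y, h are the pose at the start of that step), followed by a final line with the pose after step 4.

0 32/41 32/37 528/1517 -128/1517 -2 -7 W
1 40/37 20/13 150/481 -220/481 -3 -7 N
2 160/89 160/113 10960/10057 3840/10057 -3 -8 E
3 80/81 80/101 4840/8181 1600/8181 -2 -8 S
4 160/233 32/41 2832/9553 -896/9553 -2 -9 W
final -3 -9 N

n=0: pose=(-2,-7,W); sL=32/41, sR=32/37; mL=528/1517, mR=-128/1517; mL+mR=400/1517 → advance +1; mR−mL=-16/37 → turn -1·90°
n=1: pose=(-3,-7,N); sL=40/37, sR=20/13; mL=150/481, mR=-220/481; mL+mR=-70/481 → advance -1; mR−mL=-10/13 → turn -1·90°
n=2: pose=(-3,-8,E); sL=160/89, sR=160/113; mL=10960/10057, mR=3840/10057; mL+mR=14800/10057 → advance +1; mR−mL=-80/113 → turn -1·90°
n=3: pose=(-2,-8,S); sL=80/81, sR=80/101; mL=4840/8181, mR=1600/8181; mL+mR=6440/8181 → advance +1; mR−mL=-40/101 → turn -1·90°
n=4: pose=(-2,-9,W); sL=160/233, sR=32/41; mL=2832/9553, mR=-896/9553; mL+mR=1936/9553 → advance +1; mR−mL=-16/41 → turn -1·90°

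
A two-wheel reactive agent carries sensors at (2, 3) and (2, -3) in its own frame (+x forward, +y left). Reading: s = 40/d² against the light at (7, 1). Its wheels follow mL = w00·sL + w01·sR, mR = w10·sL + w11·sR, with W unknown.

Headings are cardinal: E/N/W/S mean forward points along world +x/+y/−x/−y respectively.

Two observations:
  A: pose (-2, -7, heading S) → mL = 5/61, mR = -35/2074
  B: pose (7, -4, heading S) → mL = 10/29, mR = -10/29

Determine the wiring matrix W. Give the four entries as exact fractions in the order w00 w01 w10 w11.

0 1/2 1/2 -1

obs A: pose=(-2,-7,S) → sL=5/17, sR=10/61, mL=5/61, mR=-35/2074
obs B: pose=(7,-4,S) → sL=20/29, sR=20/29, mL=10/29, mR=-10/29
sensor matrix S = [[5/17, 10/61], [20/29, 20/29]]; det S = 2700/30073
solve [mL_A; mL_B] = S·[w00; w01] and [mR_A; mR_B] = S·[w10; w11]:
  w00 = 0, w01 = 1/2, w10 = 1/2, w11 = -1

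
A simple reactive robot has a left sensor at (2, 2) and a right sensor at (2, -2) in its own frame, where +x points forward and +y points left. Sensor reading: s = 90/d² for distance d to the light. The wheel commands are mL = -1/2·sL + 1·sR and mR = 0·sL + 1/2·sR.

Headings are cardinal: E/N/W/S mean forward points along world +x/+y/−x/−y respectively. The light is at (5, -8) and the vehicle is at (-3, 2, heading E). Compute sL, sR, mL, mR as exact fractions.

1/2 9/10 13/20 9/20

left sensor world pos  = (-1, 4); dL² = 180
right sensor world pos = (-1, 0); dR² = 100
sL = 90/180 = 1/2
sR = 90/100 = 9/10
mL = -1/2·sL + 1·sR = 13/20
mR = 0·sL + 1/2·sR = 9/20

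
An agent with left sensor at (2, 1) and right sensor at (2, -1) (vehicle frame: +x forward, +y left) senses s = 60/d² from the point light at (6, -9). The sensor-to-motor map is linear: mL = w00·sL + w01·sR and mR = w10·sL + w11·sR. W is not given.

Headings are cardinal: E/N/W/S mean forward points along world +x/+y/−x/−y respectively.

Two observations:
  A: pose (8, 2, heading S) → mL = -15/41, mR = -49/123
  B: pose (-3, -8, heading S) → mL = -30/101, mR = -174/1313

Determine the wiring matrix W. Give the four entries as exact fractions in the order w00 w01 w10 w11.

obs A: pose=(8,2,S) → sL=2/3, sR=30/41, mL=-15/41, mR=-49/123
obs B: pose=(-3,-8,S) → sL=12/13, sR=60/101, mL=-30/101, mR=-174/1313
sensor matrix S = [[2/3, 30/41], [12/13, 60/101]]; det S = -15040/53833
solve [mL_A; mL_B] = S·[w00; w01] and [mR_A; mR_B] = S·[w10; w11]:
  w00 = 0, w01 = -1/2, w10 = 1/2, w11 = -1

0 -1/2 1/2 -1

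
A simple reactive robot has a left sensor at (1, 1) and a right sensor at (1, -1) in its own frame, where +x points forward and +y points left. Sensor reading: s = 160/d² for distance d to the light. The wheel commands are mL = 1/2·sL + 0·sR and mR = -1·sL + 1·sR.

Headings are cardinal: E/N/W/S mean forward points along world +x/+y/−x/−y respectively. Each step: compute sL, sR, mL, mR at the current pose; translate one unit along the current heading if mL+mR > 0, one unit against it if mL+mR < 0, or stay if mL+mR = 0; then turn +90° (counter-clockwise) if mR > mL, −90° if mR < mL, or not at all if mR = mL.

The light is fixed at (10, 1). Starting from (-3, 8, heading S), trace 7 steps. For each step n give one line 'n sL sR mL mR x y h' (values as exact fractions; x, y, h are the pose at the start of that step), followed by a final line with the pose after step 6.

n=0: pose=(-3,8,S); sL=8/9, sR=20/29; mL=4/9, mR=-52/261; mL+mR=64/261 → advance +1; mR−mL=-56/87 → turn -1·90°
n=1: pose=(-3,7,W); sL=160/221, sR=32/49; mL=80/221, mR=-768/10829; mL+mR=3152/10829 → advance +1; mR−mL=-4688/10829 → turn -1·90°
n=2: pose=(-4,7,N); sL=80/137, sR=80/109; mL=40/137, mR=2240/14933; mL+mR=6600/14933 → advance +1; mR−mL=-2120/14933 → turn -1·90°
n=3: pose=(-4,8,E); sL=160/233, sR=32/41; mL=80/233, mR=896/9553; mL+mR=4176/9553 → advance +1; mR−mL=-2384/9553 → turn -1·90°
n=4: pose=(-3,8,S); sL=8/9, sR=20/29; mL=4/9, mR=-52/261; mL+mR=64/261 → advance +1; mR−mL=-56/87 → turn -1·90°
n=5: pose=(-3,7,W); sL=160/221, sR=32/49; mL=80/221, mR=-768/10829; mL+mR=3152/10829 → advance +1; mR−mL=-4688/10829 → turn -1·90°
n=6: pose=(-4,7,N); sL=80/137, sR=80/109; mL=40/137, mR=2240/14933; mL+mR=6600/14933 → advance +1; mR−mL=-2120/14933 → turn -1·90°

0 8/9 20/29 4/9 -52/261 -3 8 S
1 160/221 32/49 80/221 -768/10829 -3 7 W
2 80/137 80/109 40/137 2240/14933 -4 7 N
3 160/233 32/41 80/233 896/9553 -4 8 E
4 8/9 20/29 4/9 -52/261 -3 8 S
5 160/221 32/49 80/221 -768/10829 -3 7 W
6 80/137 80/109 40/137 2240/14933 -4 7 N
final -4 8 E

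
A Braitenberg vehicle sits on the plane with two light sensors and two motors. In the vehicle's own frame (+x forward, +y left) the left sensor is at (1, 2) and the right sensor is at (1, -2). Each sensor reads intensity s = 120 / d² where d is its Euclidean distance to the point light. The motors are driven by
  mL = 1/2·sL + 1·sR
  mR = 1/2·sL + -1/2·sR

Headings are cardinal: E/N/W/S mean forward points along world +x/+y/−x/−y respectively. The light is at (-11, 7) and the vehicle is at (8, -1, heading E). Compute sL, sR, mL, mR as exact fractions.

30/109 6/25 1029/2725 48/2725

left sensor world pos  = (9, 1); dL² = 436
right sensor world pos = (9, -3); dR² = 500
sL = 120/436 = 30/109
sR = 120/500 = 6/25
mL = 1/2·sL + 1·sR = 1029/2725
mR = 1/2·sL + -1/2·sR = 48/2725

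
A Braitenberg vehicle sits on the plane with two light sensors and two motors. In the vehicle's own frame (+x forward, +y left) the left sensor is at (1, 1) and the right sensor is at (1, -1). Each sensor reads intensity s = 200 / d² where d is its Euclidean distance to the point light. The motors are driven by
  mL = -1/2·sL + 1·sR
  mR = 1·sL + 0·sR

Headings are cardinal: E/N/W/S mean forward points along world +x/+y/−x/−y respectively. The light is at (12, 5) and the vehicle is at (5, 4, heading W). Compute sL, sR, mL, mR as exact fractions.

left sensor world pos  = (4, 3); dL² = 68
right sensor world pos = (4, 5); dR² = 64
sL = 200/68 = 50/17
sR = 200/64 = 25/8
mL = -1/2·sL + 1·sR = 225/136
mR = 1·sL + 0·sR = 50/17

50/17 25/8 225/136 50/17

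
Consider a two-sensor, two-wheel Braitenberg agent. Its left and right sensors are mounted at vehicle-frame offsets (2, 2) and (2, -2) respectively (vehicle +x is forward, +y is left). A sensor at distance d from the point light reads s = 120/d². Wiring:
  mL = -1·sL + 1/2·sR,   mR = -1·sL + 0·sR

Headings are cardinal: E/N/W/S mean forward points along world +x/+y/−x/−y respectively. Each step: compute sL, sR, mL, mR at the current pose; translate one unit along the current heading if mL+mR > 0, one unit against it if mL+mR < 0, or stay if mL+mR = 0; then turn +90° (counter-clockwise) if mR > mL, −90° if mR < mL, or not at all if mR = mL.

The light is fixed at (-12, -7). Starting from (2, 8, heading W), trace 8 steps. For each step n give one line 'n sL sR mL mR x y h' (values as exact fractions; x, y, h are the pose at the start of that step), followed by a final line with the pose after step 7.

n=0: pose=(2,8,W); sL=120/313, sR=120/433; mL=-33180/135529, mR=-120/313; mL+mR=-85140/135529 → advance -1; mR−mL=-60/433 → turn -1·90°
n=1: pose=(3,8,N); sL=60/229, sR=60/289; mL=-10470/66181, mR=-60/229; mL+mR=-27810/66181 → advance -1; mR−mL=-30/289 → turn -1·90°
n=2: pose=(3,7,E); sL=24/109, sR=120/433; mL=-3852/47197, mR=-24/109; mL+mR=-14244/47197 → advance -1; mR−mL=-60/433 → turn -1·90°
n=3: pose=(2,7,S); sL=3/10, sR=5/12; mL=-11/120, mR=-3/10; mL+mR=-47/120 → advance -1; mR−mL=-5/24 → turn -1·90°
n=4: pose=(2,8,W); sL=120/313, sR=120/433; mL=-33180/135529, mR=-120/313; mL+mR=-85140/135529 → advance -1; mR−mL=-60/433 → turn -1·90°
n=5: pose=(3,8,N); sL=60/229, sR=60/289; mL=-10470/66181, mR=-60/229; mL+mR=-27810/66181 → advance -1; mR−mL=-30/289 → turn -1·90°
n=6: pose=(3,7,E); sL=24/109, sR=120/433; mL=-3852/47197, mR=-24/109; mL+mR=-14244/47197 → advance -1; mR−mL=-60/433 → turn -1·90°
n=7: pose=(2,7,S); sL=3/10, sR=5/12; mL=-11/120, mR=-3/10; mL+mR=-47/120 → advance -1; mR−mL=-5/24 → turn -1·90°

0 120/313 120/433 -33180/135529 -120/313 2 8 W
1 60/229 60/289 -10470/66181 -60/229 3 8 N
2 24/109 120/433 -3852/47197 -24/109 3 7 E
3 3/10 5/12 -11/120 -3/10 2 7 S
4 120/313 120/433 -33180/135529 -120/313 2 8 W
5 60/229 60/289 -10470/66181 -60/229 3 8 N
6 24/109 120/433 -3852/47197 -24/109 3 7 E
7 3/10 5/12 -11/120 -3/10 2 7 S
final 2 8 W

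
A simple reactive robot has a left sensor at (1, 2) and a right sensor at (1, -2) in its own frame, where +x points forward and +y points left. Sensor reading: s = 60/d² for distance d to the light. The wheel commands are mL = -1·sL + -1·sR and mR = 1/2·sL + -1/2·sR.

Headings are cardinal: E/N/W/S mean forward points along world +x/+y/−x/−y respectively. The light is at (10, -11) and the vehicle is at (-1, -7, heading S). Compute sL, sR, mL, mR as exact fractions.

2/3 30/89 -268/267 44/267

left sensor world pos  = (1, -8); dL² = 90
right sensor world pos = (-3, -8); dR² = 178
sL = 60/90 = 2/3
sR = 60/178 = 30/89
mL = -1·sL + -1·sR = -268/267
mR = 1/2·sL + -1/2·sR = 44/267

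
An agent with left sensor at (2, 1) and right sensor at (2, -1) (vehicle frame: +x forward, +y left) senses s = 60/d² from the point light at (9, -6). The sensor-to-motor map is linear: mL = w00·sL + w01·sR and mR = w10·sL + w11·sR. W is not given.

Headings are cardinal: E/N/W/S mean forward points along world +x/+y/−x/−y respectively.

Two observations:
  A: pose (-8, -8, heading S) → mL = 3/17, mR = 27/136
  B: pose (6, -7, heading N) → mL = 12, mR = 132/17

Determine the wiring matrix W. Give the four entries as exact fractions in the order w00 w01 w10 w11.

obs A: pose=(-8,-8,S) → sL=15/68, sR=3/17, mL=3/17, mR=27/136
obs B: pose=(6,-7,N) → sL=60/17, sR=12, mL=12, mR=132/17
sensor matrix S = [[15/68, 3/17], [60/17, 12]]; det S = 585/289
solve [mL_A; mL_B] = S·[w00; w01] and [mR_A; mR_B] = S·[w10; w11]:
  w00 = 0, w01 = 1, w10 = 1/2, w11 = 1/2

0 1 1/2 1/2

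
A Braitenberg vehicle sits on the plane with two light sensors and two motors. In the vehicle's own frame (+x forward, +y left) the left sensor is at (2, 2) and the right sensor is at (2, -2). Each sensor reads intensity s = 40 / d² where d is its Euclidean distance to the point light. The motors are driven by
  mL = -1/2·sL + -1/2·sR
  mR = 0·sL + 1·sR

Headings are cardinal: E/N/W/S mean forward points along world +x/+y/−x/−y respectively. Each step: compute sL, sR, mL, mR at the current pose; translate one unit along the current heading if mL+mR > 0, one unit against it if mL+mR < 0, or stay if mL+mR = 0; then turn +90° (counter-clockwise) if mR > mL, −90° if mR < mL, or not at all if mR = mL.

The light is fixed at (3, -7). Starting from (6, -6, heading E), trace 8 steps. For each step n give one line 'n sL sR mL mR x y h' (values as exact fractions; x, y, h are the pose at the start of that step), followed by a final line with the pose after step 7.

0 20/17 20/13 -300/221 20/13 6 -6 E
1 40/13 8/9 -232/117 8/9 7 -6 N
2 5 5 -5 5 7 -7 W
3 1 5 -3 5 7 -7 S
4 40/37 8/9 -328/333 8/9 7 -8 E
5 20 20/13 -140/13 20/13 6 -8 N
6 40/17 40 -360/17 40 6 -9 W
7 5/4 5/2 -15/8 5/2 5 -9 S
final 5 -10 E

n=0: pose=(6,-6,E); sL=20/17, sR=20/13; mL=-300/221, mR=20/13; mL+mR=40/221 → advance +1; mR−mL=640/221 → turn +1·90°
n=1: pose=(7,-6,N); sL=40/13, sR=8/9; mL=-232/117, mR=8/9; mL+mR=-128/117 → advance -1; mR−mL=112/39 → turn +1·90°
n=2: pose=(7,-7,W); sL=5, sR=5; mL=-5, mR=5; mL+mR=0 → advance +0; mR−mL=10 → turn +1·90°
n=3: pose=(7,-7,S); sL=1, sR=5; mL=-3, mR=5; mL+mR=2 → advance +1; mR−mL=8 → turn +1·90°
n=4: pose=(7,-8,E); sL=40/37, sR=8/9; mL=-328/333, mR=8/9; mL+mR=-32/333 → advance -1; mR−mL=208/111 → turn +1·90°
n=5: pose=(6,-8,N); sL=20, sR=20/13; mL=-140/13, mR=20/13; mL+mR=-120/13 → advance -1; mR−mL=160/13 → turn +1·90°
n=6: pose=(6,-9,W); sL=40/17, sR=40; mL=-360/17, mR=40; mL+mR=320/17 → advance +1; mR−mL=1040/17 → turn +1·90°
n=7: pose=(5,-9,S); sL=5/4, sR=5/2; mL=-15/8, mR=5/2; mL+mR=5/8 → advance +1; mR−mL=35/8 → turn +1·90°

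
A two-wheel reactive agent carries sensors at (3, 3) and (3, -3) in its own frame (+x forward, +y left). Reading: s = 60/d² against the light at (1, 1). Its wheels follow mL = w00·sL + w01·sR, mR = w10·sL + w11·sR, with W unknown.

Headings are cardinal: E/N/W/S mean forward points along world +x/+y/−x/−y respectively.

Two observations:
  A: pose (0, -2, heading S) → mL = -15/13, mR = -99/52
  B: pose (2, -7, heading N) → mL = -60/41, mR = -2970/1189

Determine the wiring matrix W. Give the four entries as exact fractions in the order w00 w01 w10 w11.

0 -1 -1/2 -1

obs A: pose=(0,-2,S) → sL=3/2, sR=15/13, mL=-15/13, mR=-99/52
obs B: pose=(2,-7,N) → sL=60/29, sR=60/41, mL=-60/41, mR=-2970/1189
sensor matrix S = [[3/2, 15/13], [60/29, 60/41]]; det S = -2970/15457
solve [mL_A; mL_B] = S·[w00; w01] and [mR_A; mR_B] = S·[w10; w11]:
  w00 = 0, w01 = -1, w10 = -1/2, w11 = -1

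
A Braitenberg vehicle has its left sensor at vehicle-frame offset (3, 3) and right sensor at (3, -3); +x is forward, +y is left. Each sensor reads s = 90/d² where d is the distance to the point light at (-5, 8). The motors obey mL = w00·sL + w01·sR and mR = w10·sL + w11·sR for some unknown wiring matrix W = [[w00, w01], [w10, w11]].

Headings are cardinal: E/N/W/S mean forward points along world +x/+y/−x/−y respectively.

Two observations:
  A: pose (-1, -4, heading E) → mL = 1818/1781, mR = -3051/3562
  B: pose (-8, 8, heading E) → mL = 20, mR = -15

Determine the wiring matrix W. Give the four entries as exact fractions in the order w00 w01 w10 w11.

1 1 -1 -1/2

obs A: pose=(-1,-4,E) → sL=9/13, sR=45/137, mL=1818/1781, mR=-3051/3562
obs B: pose=(-8,8,E) → sL=10, sR=10, mL=20, mR=-15
sensor matrix S = [[9/13, 45/137], [10, 10]]; det S = 6480/1781
solve [mL_A; mL_B] = S·[w00; w01] and [mR_A; mR_B] = S·[w10; w11]:
  w00 = 1, w01 = 1, w10 = -1, w11 = -1/2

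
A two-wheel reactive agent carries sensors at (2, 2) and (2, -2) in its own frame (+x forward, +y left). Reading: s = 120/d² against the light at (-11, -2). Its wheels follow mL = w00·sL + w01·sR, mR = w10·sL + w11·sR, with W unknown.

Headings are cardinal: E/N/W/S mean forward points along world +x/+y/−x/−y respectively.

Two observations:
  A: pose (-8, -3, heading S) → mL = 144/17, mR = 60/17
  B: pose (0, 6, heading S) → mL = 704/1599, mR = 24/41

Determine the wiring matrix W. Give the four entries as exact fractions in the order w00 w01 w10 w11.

obs A: pose=(-8,-3,S) → sL=60/17, sR=12, mL=144/17, mR=60/17
obs B: pose=(0,6,S) → sL=24/41, sR=40/39, mL=704/1599, mR=24/41
sensor matrix S = [[60/17, 12], [24/41, 40/39]]; det S = -30848/9061
solve [mL_A; mL_B] = S·[w00; w01] and [mR_A; mR_B] = S·[w10; w11]:
  w00 = -1, w01 = 1, w10 = 1, w11 = 0

-1 1 1 0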